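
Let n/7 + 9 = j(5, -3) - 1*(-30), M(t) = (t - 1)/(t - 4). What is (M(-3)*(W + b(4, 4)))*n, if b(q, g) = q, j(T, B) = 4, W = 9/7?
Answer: 3700/7 ≈ 528.57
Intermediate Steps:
W = 9/7 (W = 9*(1/7) = 9/7 ≈ 1.2857)
M(t) = (-1 + t)/(-4 + t)
n = 175 (n = -63 + 7*(4 - 1*(-30)) = -63 + 7*(4 + 30) = -63 + 7*34 = -63 + 238 = 175)
(M(-3)*(W + b(4, 4)))*n = (((-1 - 3)/(-4 - 3))*(9/7 + 4))*175 = ((-4/(-7))*(37/7))*175 = (-1/7*(-4)*(37/7))*175 = ((4/7)*(37/7))*175 = (148/49)*175 = 3700/7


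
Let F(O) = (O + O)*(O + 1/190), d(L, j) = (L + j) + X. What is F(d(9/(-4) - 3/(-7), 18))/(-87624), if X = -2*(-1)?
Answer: -8206607/1087705920 ≈ -0.0075449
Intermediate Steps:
X = 2
d(L, j) = 2 + L + j (d(L, j) = (L + j) + 2 = 2 + L + j)
F(O) = 2*O*(1/190 + O) (F(O) = (2*O)*(O + 1/190) = (2*O)*(1/190 + O) = 2*O*(1/190 + O))
F(d(9/(-4) - 3/(-7), 18))/(-87624) = ((2 + (9/(-4) - 3/(-7)) + 18)*(1 + 190*(2 + (9/(-4) - 3/(-7)) + 18))/95)/(-87624) = ((2 + (9*(-1/4) - 3*(-1/7)) + 18)*(1 + 190*(2 + (9*(-1/4) - 3*(-1/7)) + 18))/95)*(-1/87624) = ((2 + (-9/4 + 3/7) + 18)*(1 + 190*(2 + (-9/4 + 3/7) + 18))/95)*(-1/87624) = ((2 - 51/28 + 18)*(1 + 190*(2 - 51/28 + 18))/95)*(-1/87624) = ((1/95)*(509/28)*(1 + 190*(509/28)))*(-1/87624) = ((1/95)*(509/28)*(1 + 48355/14))*(-1/87624) = ((1/95)*(509/28)*(48369/14))*(-1/87624) = (24619821/37240)*(-1/87624) = -8206607/1087705920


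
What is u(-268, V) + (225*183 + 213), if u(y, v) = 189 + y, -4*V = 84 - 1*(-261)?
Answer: 41309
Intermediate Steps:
V = -345/4 (V = -(84 - 1*(-261))/4 = -(84 + 261)/4 = -¼*345 = -345/4 ≈ -86.250)
u(-268, V) + (225*183 + 213) = (189 - 268) + (225*183 + 213) = -79 + (41175 + 213) = -79 + 41388 = 41309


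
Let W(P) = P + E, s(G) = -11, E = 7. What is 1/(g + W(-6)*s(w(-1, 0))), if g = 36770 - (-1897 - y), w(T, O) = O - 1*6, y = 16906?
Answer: 1/55562 ≈ 1.7998e-5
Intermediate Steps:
w(T, O) = -6 + O (w(T, O) = O - 6 = -6 + O)
g = 55573 (g = 36770 - (-1897 - 1*16906) = 36770 - (-1897 - 16906) = 36770 - 1*(-18803) = 36770 + 18803 = 55573)
W(P) = 7 + P (W(P) = P + 7 = 7 + P)
1/(g + W(-6)*s(w(-1, 0))) = 1/(55573 + (7 - 6)*(-11)) = 1/(55573 + 1*(-11)) = 1/(55573 - 11) = 1/55562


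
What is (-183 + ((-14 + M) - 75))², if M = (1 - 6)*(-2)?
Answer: 68644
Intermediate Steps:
M = 10 (M = -5*(-2) = 10)
(-183 + ((-14 + M) - 75))² = (-183 + ((-14 + 10) - 75))² = (-183 + (-4 - 75))² = (-183 - 79)² = (-262)² = 68644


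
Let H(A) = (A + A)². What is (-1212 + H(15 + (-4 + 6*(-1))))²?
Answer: 1236544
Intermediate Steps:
H(A) = 4*A² (H(A) = (2*A)² = 4*A²)
(-1212 + H(15 + (-4 + 6*(-1))))² = (-1212 + 4*(15 + (-4 + 6*(-1)))²)² = (-1212 + 4*(15 + (-4 - 6))²)² = (-1212 + 4*(15 - 10)²)² = (-1212 + 4*5²)² = (-1212 + 4*25)² = (-1212 + 100)² = (-1112)² = 1236544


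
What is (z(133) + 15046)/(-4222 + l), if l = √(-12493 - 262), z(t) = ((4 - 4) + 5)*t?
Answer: -22110614/5946013 - 5237*I*√12755/5946013 ≈ -3.7186 - 0.099471*I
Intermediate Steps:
z(t) = 5*t (z(t) = (0 + 5)*t = 5*t)
l = I*√12755 (l = √(-12755) = I*√12755 ≈ 112.94*I)
(z(133) + 15046)/(-4222 + l) = (5*133 + 15046)/(-4222 + I*√12755) = (665 + 15046)/(-4222 + I*√12755) = 15711/(-4222 + I*√12755)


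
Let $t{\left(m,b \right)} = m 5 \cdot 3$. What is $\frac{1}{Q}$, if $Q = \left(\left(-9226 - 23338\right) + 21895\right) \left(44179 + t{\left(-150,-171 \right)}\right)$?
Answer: $- \frac{1}{447340501} \approx -2.2354 \cdot 10^{-9}$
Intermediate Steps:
$t{\left(m,b \right)} = 15 m$ ($t{\left(m,b \right)} = 5 m 3 = 15 m$)
$Q = -447340501$ ($Q = \left(\left(-9226 - 23338\right) + 21895\right) \left(44179 + 15 \left(-150\right)\right) = \left(\left(-9226 - 23338\right) + 21895\right) \left(44179 - 2250\right) = \left(-32564 + 21895\right) 41929 = \left(-10669\right) 41929 = -447340501$)
$\frac{1}{Q} = \frac{1}{-447340501} = - \frac{1}{447340501}$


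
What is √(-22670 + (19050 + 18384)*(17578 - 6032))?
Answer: √432190294 ≈ 20789.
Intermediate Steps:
√(-22670 + (19050 + 18384)*(17578 - 6032)) = √(-22670 + 37434*11546) = √(-22670 + 432212964) = √432190294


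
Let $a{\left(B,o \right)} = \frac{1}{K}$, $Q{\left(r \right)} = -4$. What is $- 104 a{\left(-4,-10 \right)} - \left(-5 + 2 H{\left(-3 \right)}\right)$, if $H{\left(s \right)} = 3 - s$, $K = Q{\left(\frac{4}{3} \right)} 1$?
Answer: $19$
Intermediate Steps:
$K = -4$ ($K = \left(-4\right) 1 = -4$)
$a{\left(B,o \right)} = - \frac{1}{4}$ ($a{\left(B,o \right)} = \frac{1}{-4} = - \frac{1}{4}$)
$- 104 a{\left(-4,-10 \right)} - \left(-5 + 2 H{\left(-3 \right)}\right) = \left(-104\right) \left(- \frac{1}{4}\right) + \left(- 2 \left(3 - -3\right) + 5\right) = 26 + \left(- 2 \left(3 + 3\right) + 5\right) = 26 + \left(\left(-2\right) 6 + 5\right) = 26 + \left(-12 + 5\right) = 26 - 7 = 19$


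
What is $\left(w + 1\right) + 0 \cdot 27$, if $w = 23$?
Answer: $24$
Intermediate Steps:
$\left(w + 1\right) + 0 \cdot 27 = \left(23 + 1\right) + 0 \cdot 27 = 24 + 0 = 24$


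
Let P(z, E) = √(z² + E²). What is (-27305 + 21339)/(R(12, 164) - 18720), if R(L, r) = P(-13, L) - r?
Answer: 112661944/356605143 + 5966*√313/356605143 ≈ 0.31623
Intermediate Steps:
P(z, E) = √(E² + z²)
R(L, r) = √(169 + L²) - r (R(L, r) = √(L² + (-13)²) - r = √(L² + 169) - r = √(169 + L²) - r)
(-27305 + 21339)/(R(12, 164) - 18720) = (-27305 + 21339)/((√(169 + 12²) - 1*164) - 18720) = -5966/((√(169 + 144) - 164) - 18720) = -5966/((√313 - 164) - 18720) = -5966/((-164 + √313) - 18720) = -5966/(-18884 + √313)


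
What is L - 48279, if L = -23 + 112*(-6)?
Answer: -48974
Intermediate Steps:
L = -695 (L = -23 - 672 = -695)
L - 48279 = -695 - 48279 = -48974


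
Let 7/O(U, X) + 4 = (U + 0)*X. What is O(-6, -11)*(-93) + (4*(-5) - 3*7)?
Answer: -103/2 ≈ -51.500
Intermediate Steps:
O(U, X) = 7/(-4 + U*X) (O(U, X) = 7/(-4 + (U + 0)*X) = 7/(-4 + U*X))
O(-6, -11)*(-93) + (4*(-5) - 3*7) = (7/(-4 - 6*(-11)))*(-93) + (4*(-5) - 3*7) = (7/(-4 + 66))*(-93) + (-20 - 21) = (7/62)*(-93) - 41 = -21/2 - 41 = -103/2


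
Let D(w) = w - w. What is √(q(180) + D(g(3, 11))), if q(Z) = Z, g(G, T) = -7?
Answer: 6*√5 ≈ 13.416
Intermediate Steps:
D(w) = 0
√(q(180) + D(g(3, 11))) = √(180 + 0) = √180 = 6*√5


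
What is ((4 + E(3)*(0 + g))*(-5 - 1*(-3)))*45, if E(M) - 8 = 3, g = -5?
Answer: 4590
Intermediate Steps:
E(M) = 11 (E(M) = 8 + 3 = 11)
((4 + E(3)*(0 + g))*(-5 - 1*(-3)))*45 = ((4 + 11*(0 - 5))*(-5 - 1*(-3)))*45 = ((4 + 11*(-5))*(-5 + 3))*45 = ((4 - 55)*(-2))*45 = -51*(-2)*45 = 102*45 = 4590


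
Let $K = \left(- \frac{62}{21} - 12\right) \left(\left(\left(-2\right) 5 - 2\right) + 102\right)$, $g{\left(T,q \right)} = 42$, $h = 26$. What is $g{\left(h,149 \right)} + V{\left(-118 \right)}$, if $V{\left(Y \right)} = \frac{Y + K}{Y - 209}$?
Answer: $\frac{976}{21} \approx 46.476$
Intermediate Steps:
$K = - \frac{9420}{7}$ ($K = \left(\left(-62\right) \frac{1}{21} - 12\right) \left(\left(-10 - 2\right) + 102\right) = \left(- \frac{62}{21} - 12\right) \left(-12 + 102\right) = \left(- \frac{314}{21}\right) 90 = - \frac{9420}{7} \approx -1345.7$)
$V{\left(Y \right)} = \frac{- \frac{9420}{7} + Y}{-209 + Y}$ ($V{\left(Y \right)} = \frac{Y - \frac{9420}{7}}{Y - 209} = \frac{- \frac{9420}{7} + Y}{-209 + Y}$)
$g{\left(h,149 \right)} + V{\left(-118 \right)} = 42 + \frac{- \frac{9420}{7} - 118}{-209 - 118} = 42 + \frac{1}{-327} \left(- \frac{10246}{7}\right) = 42 - - \frac{94}{21} = 42 + \frac{94}{21} = \frac{976}{21}$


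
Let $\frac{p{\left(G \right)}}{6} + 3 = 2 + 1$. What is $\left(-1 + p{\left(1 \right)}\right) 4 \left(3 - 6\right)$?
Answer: $12$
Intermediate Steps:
$p{\left(G \right)} = 0$ ($p{\left(G \right)} = -18 + 6 \left(2 + 1\right) = -18 + 6 \cdot 3 = -18 + 18 = 0$)
$\left(-1 + p{\left(1 \right)}\right) 4 \left(3 - 6\right) = \left(-1 + 0\right) 4 \left(3 - 6\right) = - 4 \left(-3\right) = \left(-1\right) \left(-12\right) = 12$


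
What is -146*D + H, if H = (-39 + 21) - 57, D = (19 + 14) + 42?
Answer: -11025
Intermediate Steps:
D = 75 (D = 33 + 42 = 75)
H = -75 (H = -18 - 57 = -75)
-146*D + H = -146*75 - 75 = -10950 - 75 = -11025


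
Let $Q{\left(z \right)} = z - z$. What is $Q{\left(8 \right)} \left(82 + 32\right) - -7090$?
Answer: $7090$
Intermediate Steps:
$Q{\left(z \right)} = 0$
$Q{\left(8 \right)} \left(82 + 32\right) - -7090 = 0 \left(82 + 32\right) - -7090 = 0 \cdot 114 + 7090 = 0 + 7090 = 7090$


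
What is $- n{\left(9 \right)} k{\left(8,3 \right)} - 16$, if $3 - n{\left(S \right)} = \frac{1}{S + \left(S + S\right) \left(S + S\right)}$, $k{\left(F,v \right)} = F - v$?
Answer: $- \frac{10318}{333} \approx -30.985$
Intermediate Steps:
$n{\left(S \right)} = 3 - \frac{1}{S + 4 S^{2}}$ ($n{\left(S \right)} = 3 - \frac{1}{S + \left(S + S\right) \left(S + S\right)} = 3 - \frac{1}{S + 2 S 2 S} = 3 - \frac{1}{S + 4 S^{2}}$)
$- n{\left(9 \right)} k{\left(8,3 \right)} - 16 = - \frac{-1 + 3 \cdot 9 + 12 \cdot 9^{2}}{9 \left(1 + 4 \cdot 9\right)} \left(8 - 3\right) - 16 = - \frac{-1 + 27 + 12 \cdot 81}{9 \left(1 + 36\right)} \left(8 - 3\right) - 16 = - \frac{-1 + 27 + 972}{9 \cdot 37} \cdot 5 - 16 = - \frac{998}{9 \cdot 37} \cdot 5 - 16 = \left(-1\right) \frac{998}{333} \cdot 5 - 16 = \left(- \frac{998}{333}\right) 5 - 16 = - \frac{4990}{333} - 16 = - \frac{10318}{333}$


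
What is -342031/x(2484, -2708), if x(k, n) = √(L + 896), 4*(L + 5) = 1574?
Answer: -342031*√5138/2569 ≈ -9543.3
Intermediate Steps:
L = 777/2 (L = -5 + (¼)*1574 = -5 + 787/2 = 777/2 ≈ 388.50)
x(k, n) = √5138/2 (x(k, n) = √(777/2 + 896) = √(2569/2) = √5138/2)
-342031/x(2484, -2708) = -342031*√5138/2569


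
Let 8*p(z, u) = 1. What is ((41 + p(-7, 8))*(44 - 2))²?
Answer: 47734281/16 ≈ 2.9834e+6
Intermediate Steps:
p(z, u) = ⅛ (p(z, u) = (⅛)*1 = ⅛)
((41 + p(-7, 8))*(44 - 2))² = ((41 + ⅛)*(44 - 2))² = ((329/8)*42)² = (6909/4)² = 47734281/16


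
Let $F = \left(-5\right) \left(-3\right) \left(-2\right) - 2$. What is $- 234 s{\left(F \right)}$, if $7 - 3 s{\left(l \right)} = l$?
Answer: $-3042$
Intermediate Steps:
$F = -32$ ($F = 15 \left(-2\right) - 2 = -30 - 2 = -32$)
$s{\left(l \right)} = \frac{7}{3} - \frac{l}{3}$
$- 234 s{\left(F \right)} = - 234 \left(\frac{7}{3} - - \frac{32}{3}\right) = - 234 \left(\frac{7}{3} + \frac{32}{3}\right) = \left(-234\right) 13 = -3042$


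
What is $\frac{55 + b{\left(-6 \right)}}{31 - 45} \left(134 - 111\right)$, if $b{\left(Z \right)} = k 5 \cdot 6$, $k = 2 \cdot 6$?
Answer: $- \frac{9545}{14} \approx -681.79$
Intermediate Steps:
$k = 12$
$b{\left(Z \right)} = 360$ ($b{\left(Z \right)} = 12 \cdot 5 \cdot 6 = 60 \cdot 6 = 360$)
$\frac{55 + b{\left(-6 \right)}}{31 - 45} \left(134 - 111\right) = \frac{55 + 360}{31 - 45} \left(134 - 111\right) = \frac{415}{-14} \cdot 23 = 415 \left(- \frac{1}{14}\right) 23 = \left(- \frac{415}{14}\right) 23 = - \frac{9545}{14}$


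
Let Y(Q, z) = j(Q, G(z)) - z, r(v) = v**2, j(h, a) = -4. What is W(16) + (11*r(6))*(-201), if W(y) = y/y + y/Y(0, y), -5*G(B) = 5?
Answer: -397979/5 ≈ -79596.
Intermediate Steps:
G(B) = -1 (G(B) = -1/5*5 = -1)
Y(Q, z) = -4 - z
W(y) = 1 + y/(-4 - y) (W(y) = y/y + y/(-4 - y) = 1 + y/(-4 - y))
W(16) + (11*r(6))*(-201) = 4/(4 + 16) + (11*6**2)*(-201) = 4/20 + (11*36)*(-201) = 4*(1/20) + 396*(-201) = 1/5 - 79596 = -397979/5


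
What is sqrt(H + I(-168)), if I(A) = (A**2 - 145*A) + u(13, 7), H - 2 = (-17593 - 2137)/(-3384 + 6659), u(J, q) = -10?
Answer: 3*sqrt(2505981530)/655 ≈ 229.28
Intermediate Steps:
H = -2636/655 (H = 2 + (-17593 - 2137)/(-3384 + 6659) = 2 - 19730/3275 = 2 - 19730*1/3275 = 2 - 3946/655 = -2636/655 ≈ -4.0244)
I(A) = -10 + A**2 - 145*A (I(A) = (A**2 - 145*A) - 10 = -10 + A**2 - 145*A)
sqrt(H + I(-168)) = sqrt(-2636/655 + (-10 + (-168)**2 - 145*(-168))) = sqrt(-2636/655 + (-10 + 28224 + 24360)) = sqrt(-2636/655 + 52574) = sqrt(34433334/655) = 3*sqrt(2505981530)/655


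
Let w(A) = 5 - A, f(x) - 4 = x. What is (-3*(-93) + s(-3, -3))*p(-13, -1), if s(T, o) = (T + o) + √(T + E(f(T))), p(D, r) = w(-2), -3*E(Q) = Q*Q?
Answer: 1911 + 7*I*√30/3 ≈ 1911.0 + 12.78*I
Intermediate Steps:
f(x) = 4 + x
E(Q) = -Q²/3 (E(Q) = -Q*Q/3 = -Q²/3)
p(D, r) = 7 (p(D, r) = 5 - 1*(-2) = 5 + 2 = 7)
s(T, o) = T + o + √(T - (4 + T)²/3) (s(T, o) = (T + o) + √(T - (4 + T)²/3) = T + o + √(T - (4 + T)²/3))
(-3*(-93) + s(-3, -3))*p(-13, -1) = (-3*(-93) + (-3 - 3 + √(-3*(4 - 3)² + 9*(-3))/3))*7 = (279 + (-3 - 3 + √(-3*1² - 27)/3))*7 = (279 + (-3 - 3 + √(-3*1 - 27)/3))*7 = (279 + (-3 - 3 + √(-3 - 27)/3))*7 = (279 + (-3 - 3 + √(-30)/3))*7 = (279 + (-3 - 3 + (I*√30)/3))*7 = (279 + (-3 - 3 + I*√30/3))*7 = (279 + (-6 + I*√30/3))*7 = (273 + I*√30/3)*7 = 1911 + 7*I*√30/3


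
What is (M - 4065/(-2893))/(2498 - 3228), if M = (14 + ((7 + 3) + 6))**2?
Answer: -521553/422378 ≈ -1.2348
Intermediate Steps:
M = 900 (M = (14 + (10 + 6))**2 = (14 + 16)**2 = 30**2 = 900)
(M - 4065/(-2893))/(2498 - 3228) = (900 - 4065/(-2893))/(2498 - 3228) = (900 - 4065*(-1/2893))/(-730) = (900 + 4065/2893)*(-1/730) = (2607765/2893)*(-1/730) = -521553/422378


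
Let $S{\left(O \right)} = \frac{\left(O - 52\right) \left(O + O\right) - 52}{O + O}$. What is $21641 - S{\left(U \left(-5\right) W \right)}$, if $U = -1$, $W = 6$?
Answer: $\frac{324958}{15} \approx 21664.0$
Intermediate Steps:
$S{\left(O \right)} = \frac{-52 + 2 O \left(-52 + O\right)}{2 O}$ ($S{\left(O \right)} = \frac{\left(-52 + O\right) 2 O - 52}{2 O} = \left(2 O \left(-52 + O\right) - 52\right) \frac{1}{2 O} = \left(-52 + 2 O \left(-52 + O\right)\right) \frac{1}{2 O} = \frac{-52 + 2 O \left(-52 + O\right)}{2 O}$)
$21641 - S{\left(U \left(-5\right) W \right)} = 21641 - \left(-52 + \left(-1\right) \left(-5\right) 6 - \frac{26}{\left(-1\right) \left(-5\right) 6}\right) = 21641 - \left(-52 + 5 \cdot 6 - \frac{26}{5 \cdot 6}\right) = 21641 - \left(-52 + 30 - \frac{26}{30}\right) = 21641 - \left(-52 + 30 - \frac{13}{15}\right) = 21641 - - \frac{343}{15} = 21641 + \frac{343}{15} = \frac{324958}{15}$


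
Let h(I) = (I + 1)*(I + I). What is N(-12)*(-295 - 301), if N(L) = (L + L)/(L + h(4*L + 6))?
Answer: 596/143 ≈ 4.1678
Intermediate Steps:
h(I) = 2*I*(1 + I) (h(I) = (1 + I)*(2*I) = 2*I*(1 + I))
N(L) = 2*L/(L + 2*(6 + 4*L)*(7 + 4*L)) (N(L) = (L + L)/(L + 2*(4*L + 6)*(1 + (4*L + 6))) = (2*L)/(L + 2*(6 + 4*L)*(1 + (6 + 4*L))) = (2*L)/(L + 2*(6 + 4*L)*(7 + 4*L)) = 2*L/(L + 2*(6 + 4*L)*(7 + 4*L)))
N(-12)*(-295 - 301) = (2*(-12)/(84 + 32*(-12)² + 105*(-12)))*(-295 - 301) = (2*(-12)/(84 + 32*144 - 1260))*(-596) = (2*(-12)/(84 + 4608 - 1260))*(-596) = (2*(-12)/3432)*(-596) = (2*(-12)*(1/3432))*(-596) = -1/143*(-596) = 596/143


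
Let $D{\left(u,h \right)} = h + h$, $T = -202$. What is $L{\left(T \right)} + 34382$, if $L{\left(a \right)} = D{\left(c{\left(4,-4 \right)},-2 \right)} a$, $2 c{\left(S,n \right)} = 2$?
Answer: $35190$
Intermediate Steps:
$c{\left(S,n \right)} = 1$ ($c{\left(S,n \right)} = \frac{1}{2} \cdot 2 = 1$)
$D{\left(u,h \right)} = 2 h$
$L{\left(a \right)} = - 4 a$ ($L{\left(a \right)} = 2 \left(-2\right) a = - 4 a$)
$L{\left(T \right)} + 34382 = \left(-4\right) \left(-202\right) + 34382 = 808 + 34382 = 35190$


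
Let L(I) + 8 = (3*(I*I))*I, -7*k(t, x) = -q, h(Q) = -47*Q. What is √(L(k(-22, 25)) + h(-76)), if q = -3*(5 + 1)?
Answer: 18*√26033/49 ≈ 59.271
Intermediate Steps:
q = -18 (q = -3*6 = -18)
k(t, x) = -18/7 (k(t, x) = -(-1)*(-18)/7 = -⅐*18 = -18/7)
L(I) = -8 + 3*I³ (L(I) = -8 + (3*(I*I))*I = -8 + (3*I²)*I = -8 + 3*I³)
√(L(k(-22, 25)) + h(-76)) = √((-8 + 3*(-18/7)³) - 47*(-76)) = √((-8 + 3*(-5832/343)) + 3572) = √((-8 - 17496/343) + 3572) = √(-20240/343 + 3572) = √(1204956/343) = 18*√26033/49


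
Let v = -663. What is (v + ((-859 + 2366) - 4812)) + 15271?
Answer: 11303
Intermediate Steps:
(v + ((-859 + 2366) - 4812)) + 15271 = (-663 + ((-859 + 2366) - 4812)) + 15271 = (-663 + (1507 - 4812)) + 15271 = (-663 - 3305) + 15271 = -3968 + 15271 = 11303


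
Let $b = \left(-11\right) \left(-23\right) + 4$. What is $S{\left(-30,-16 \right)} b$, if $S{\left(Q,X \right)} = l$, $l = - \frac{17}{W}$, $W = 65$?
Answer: $- \frac{4369}{65} \approx -67.215$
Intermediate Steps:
$l = - \frac{17}{65} \approx -0.26154$
$b = 257$ ($b = 253 + 4 = 257$)
$S{\left(Q,X \right)} = - \frac{17}{65}$
$S{\left(-30,-16 \right)} b = \left(- \frac{17}{65}\right) 257 = - \frac{4369}{65}$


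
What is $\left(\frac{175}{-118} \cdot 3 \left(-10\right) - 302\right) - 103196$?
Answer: $- \frac{6103757}{59} \approx -1.0345 \cdot 10^{5}$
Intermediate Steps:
$\left(\frac{175}{-118} \cdot 3 \left(-10\right) - 302\right) - 103196 = \left(175 \left(- \frac{1}{118}\right) \left(-30\right) - 302\right) - 103196 = \left(\left(- \frac{175}{118}\right) \left(-30\right) - 302\right) - 103196 = \left(\frac{2625}{59} - 302\right) - 103196 = - \frac{15193}{59} - 103196 = - \frac{6103757}{59}$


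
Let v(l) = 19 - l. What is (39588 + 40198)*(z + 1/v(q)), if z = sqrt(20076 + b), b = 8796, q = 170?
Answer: -79786/151 + 478716*sqrt(802) ≈ 1.3557e+7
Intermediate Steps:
z = 6*sqrt(802) (z = sqrt(20076 + 8796) = sqrt(28872) = 6*sqrt(802) ≈ 169.92)
(39588 + 40198)*(z + 1/v(q)) = (39588 + 40198)*(6*sqrt(802) + 1/(19 - 1*170)) = 79786*(6*sqrt(802) + 1/(19 - 170)) = 79786*(6*sqrt(802) + 1/(-151)) = 79786*(6*sqrt(802) - 1/151) = 79786*(-1/151 + 6*sqrt(802)) = -79786/151 + 478716*sqrt(802)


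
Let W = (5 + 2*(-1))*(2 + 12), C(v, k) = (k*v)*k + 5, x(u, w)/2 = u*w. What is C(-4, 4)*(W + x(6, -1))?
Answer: -1770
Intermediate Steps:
x(u, w) = 2*u*w (x(u, w) = 2*(u*w) = 2*u*w)
C(v, k) = 5 + v*k² (C(v, k) = v*k² + 5 = 5 + v*k²)
W = 42 (W = (5 - 2)*14 = 3*14 = 42)
C(-4, 4)*(W + x(6, -1)) = (5 - 4*4²)*(42 + 2*6*(-1)) = (5 - 4*16)*(42 - 12) = (5 - 64)*30 = -59*30 = -1770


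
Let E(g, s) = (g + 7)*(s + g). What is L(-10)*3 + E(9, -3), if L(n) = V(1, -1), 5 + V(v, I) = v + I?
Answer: 81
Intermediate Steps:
V(v, I) = -5 + I + v (V(v, I) = -5 + (v + I) = -5 + (I + v) = -5 + I + v)
E(g, s) = (7 + g)*(g + s)
L(n) = -5 (L(n) = -5 - 1 + 1 = -5)
L(-10)*3 + E(9, -3) = -5*3 + (9² + 7*9 + 7*(-3) + 9*(-3)) = -15 + (81 + 63 - 21 - 27) = -15 + 96 = 81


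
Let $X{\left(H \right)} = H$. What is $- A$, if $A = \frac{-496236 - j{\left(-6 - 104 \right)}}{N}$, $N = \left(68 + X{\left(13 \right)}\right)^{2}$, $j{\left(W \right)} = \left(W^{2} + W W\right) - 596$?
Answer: $\frac{57760}{729} \approx 79.232$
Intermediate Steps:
$j{\left(W \right)} = -596 + 2 W^{2}$ ($j{\left(W \right)} = \left(W^{2} + W^{2}\right) - 596 = 2 W^{2} - 596 = -596 + 2 W^{2}$)
$N = 6561$ ($N = \left(68 + 13\right)^{2} = 81^{2} = 6561$)
$A = - \frac{57760}{729}$ ($A = \frac{-496236 - \left(-596 + 2 \left(-6 - 104\right)^{2}\right)}{6561} = \left(-496236 - \left(-596 + 2 \left(-6 - 104\right)^{2}\right)\right) \frac{1}{6561} = \left(-496236 - \left(-596 + 2 \left(-110\right)^{2}\right)\right) \frac{1}{6561} = \left(-496236 - \left(-596 + 2 \cdot 12100\right)\right) \frac{1}{6561} = \left(-496236 - \left(-596 + 24200\right)\right) \frac{1}{6561} = \left(-496236 - 23604\right) \frac{1}{6561} = \left(-519840\right) \frac{1}{6561} = - \frac{57760}{729} \approx -79.232$)
$- A = \left(-1\right) \left(- \frac{57760}{729}\right) = \frac{57760}{729}$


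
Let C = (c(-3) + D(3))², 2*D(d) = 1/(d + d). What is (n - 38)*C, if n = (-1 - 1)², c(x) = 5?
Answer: -63257/72 ≈ -878.57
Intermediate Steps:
D(d) = 1/(4*d) (D(d) = 1/(2*(d + d)) = 1/(2*((2*d))) = (1/(2*d))/2 = 1/(4*d))
C = 3721/144 (C = (5 + (¼)/3)² = (5 + (¼)*(⅓))² = (5 + 1/12)² = (61/12)² = 3721/144 ≈ 25.840)
n = 4 (n = (-2)² = 4)
(n - 38)*C = (4 - 38)*(3721/144) = -34*3721/144 = -63257/72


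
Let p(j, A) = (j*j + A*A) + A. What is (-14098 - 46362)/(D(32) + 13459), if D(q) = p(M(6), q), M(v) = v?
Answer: -60460/14551 ≈ -4.1550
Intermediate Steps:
p(j, A) = A + A² + j² (p(j, A) = (j² + A²) + A = (A² + j²) + A = A + A² + j²)
D(q) = 36 + q + q² (D(q) = q + q² + 6² = q + q² + 36 = 36 + q + q²)
(-14098 - 46362)/(D(32) + 13459) = (-14098 - 46362)/((36 + 32 + 32²) + 13459) = -60460/((36 + 32 + 1024) + 13459) = -60460/(1092 + 13459) = -60460/14551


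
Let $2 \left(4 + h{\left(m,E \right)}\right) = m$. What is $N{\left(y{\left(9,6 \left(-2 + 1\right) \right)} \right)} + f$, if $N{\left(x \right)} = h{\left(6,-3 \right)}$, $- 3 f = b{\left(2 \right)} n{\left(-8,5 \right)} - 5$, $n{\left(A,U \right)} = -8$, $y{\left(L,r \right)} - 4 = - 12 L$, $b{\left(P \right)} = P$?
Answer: $6$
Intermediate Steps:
$y{\left(L,r \right)} = 4 - 12 L$
$h{\left(m,E \right)} = -4 + \frac{m}{2}$
$f = 7$ ($f = - \frac{2 \left(-8\right) - 5}{3} = - \frac{-16 - 5}{3} = \left(- \frac{1}{3}\right) \left(-21\right) = 7$)
$N{\left(x \right)} = -1$ ($N{\left(x \right)} = -4 + \frac{1}{2} \cdot 6 = -4 + 3 = -1$)
$N{\left(y{\left(9,6 \left(-2 + 1\right) \right)} \right)} + f = -1 + 7 = 6$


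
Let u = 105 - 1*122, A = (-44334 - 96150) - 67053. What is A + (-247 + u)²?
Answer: -137841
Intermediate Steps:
A = -207537 (A = -140484 - 67053 = -207537)
u = -17 (u = 105 - 122 = -17)
A + (-247 + u)² = -207537 + (-247 - 17)² = -207537 + (-264)² = -207537 + 69696 = -137841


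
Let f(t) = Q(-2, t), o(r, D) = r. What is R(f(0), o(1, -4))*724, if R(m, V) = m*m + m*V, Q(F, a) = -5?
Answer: 14480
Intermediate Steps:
f(t) = -5
R(m, V) = m² + V*m
R(f(0), o(1, -4))*724 = -5*(1 - 5)*724 = -5*(-4)*724 = 20*724 = 14480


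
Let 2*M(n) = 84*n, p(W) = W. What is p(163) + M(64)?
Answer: 2851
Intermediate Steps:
M(n) = 42*n (M(n) = (84*n)/2 = 42*n)
p(163) + M(64) = 163 + 42*64 = 163 + 2688 = 2851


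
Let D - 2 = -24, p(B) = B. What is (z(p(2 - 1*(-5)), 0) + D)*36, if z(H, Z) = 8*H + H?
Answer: 1476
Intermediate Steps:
D = -22 (D = 2 - 24 = -22)
z(H, Z) = 9*H
(z(p(2 - 1*(-5)), 0) + D)*36 = (9*(2 - 1*(-5)) - 22)*36 = (9*(2 + 5) - 22)*36 = (9*7 - 22)*36 = (63 - 22)*36 = 41*36 = 1476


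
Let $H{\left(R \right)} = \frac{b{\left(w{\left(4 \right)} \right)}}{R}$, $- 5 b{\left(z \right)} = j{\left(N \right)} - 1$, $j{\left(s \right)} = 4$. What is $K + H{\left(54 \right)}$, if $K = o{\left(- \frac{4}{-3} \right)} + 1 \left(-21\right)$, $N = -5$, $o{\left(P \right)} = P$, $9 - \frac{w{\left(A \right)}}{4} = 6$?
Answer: $- \frac{1771}{90} \approx -19.678$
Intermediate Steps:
$w{\left(A \right)} = 12$ ($w{\left(A \right)} = 36 - 24 = 12$)
$b{\left(z \right)} = - \frac{3}{5}$ ($b{\left(z \right)} = - \frac{4 - 1}{5} = \left(- \frac{1}{5}\right) 3 = - \frac{3}{5}$)
$K = - \frac{59}{3}$ ($K = - \frac{4}{-3} + 1 \left(-21\right) = \left(-4\right) \left(- \frac{1}{3}\right) - 21 = \frac{4}{3} - 21 = - \frac{59}{3} \approx -19.667$)
$H{\left(R \right)} = - \frac{3}{5 R}$
$K + H{\left(54 \right)} = - \frac{59}{3} - \frac{3}{5 \cdot 54} = - \frac{59}{3} - \frac{1}{90} = - \frac{1771}{90}$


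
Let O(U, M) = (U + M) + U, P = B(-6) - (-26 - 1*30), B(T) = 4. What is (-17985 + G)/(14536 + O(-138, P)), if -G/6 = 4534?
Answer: -45189/14320 ≈ -3.1557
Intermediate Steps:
G = -27204 (G = -6*4534 = -27204)
P = 60 (P = 4 - (-26 - 1*30) = 4 - (-26 - 30) = 4 - 1*(-56) = 4 + 56 = 60)
O(U, M) = M + 2*U (O(U, M) = (M + U) + U = M + 2*U)
(-17985 + G)/(14536 + O(-138, P)) = (-17985 - 27204)/(14536 + (60 + 2*(-138))) = -45189/(14536 + (60 - 276)) = -45189/(14536 - 216) = -45189/14320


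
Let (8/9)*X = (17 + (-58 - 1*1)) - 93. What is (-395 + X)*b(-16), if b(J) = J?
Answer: 8750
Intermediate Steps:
X = -1215/8 (X = 9*((17 + (-58 - 1*1)) - 93)/8 = 9*((17 + (-58 - 1)) - 93)/8 = 9*((17 - 59) - 93)/8 = 9*(-42 - 93)/8 = (9/8)*(-135) = -1215/8 ≈ -151.88)
(-395 + X)*b(-16) = (-395 - 1215/8)*(-16) = -4375/8*(-16) = 8750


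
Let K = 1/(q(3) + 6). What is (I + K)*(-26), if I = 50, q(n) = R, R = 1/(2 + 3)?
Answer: -40430/31 ≈ -1304.2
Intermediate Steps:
R = 1/5 ≈ 0.20000
q(n) = 1/5
K = 5/31 (K = 1/(1/5 + 6) = 1/(31/5) = 5/31 ≈ 0.16129)
(I + K)*(-26) = (50 + 5/31)*(-26) = (1555/31)*(-26) = -40430/31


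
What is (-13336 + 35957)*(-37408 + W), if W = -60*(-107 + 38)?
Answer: -752555428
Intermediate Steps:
W = 4140 (W = -60*(-69) = 4140)
(-13336 + 35957)*(-37408 + W) = (-13336 + 35957)*(-37408 + 4140) = 22621*(-33268) = -752555428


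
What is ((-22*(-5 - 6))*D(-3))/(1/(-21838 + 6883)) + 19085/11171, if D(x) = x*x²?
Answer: 1091585119955/11171 ≈ 9.7716e+7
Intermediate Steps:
D(x) = x³
((-22*(-5 - 6))*D(-3))/(1/(-21838 + 6883)) + 19085/11171 = (-22*(-5 - 6)*(-3)³)/(1/(-21838 + 6883)) + 19085/11171 = (-22*(-11)*(-27))/(1/(-14955)) + 19085*(1/11171) = (242*(-27))/(-1/14955) + 19085/11171 = -6534*(-14955) + 19085/11171 = 97715970 + 19085/11171 = 1091585119955/11171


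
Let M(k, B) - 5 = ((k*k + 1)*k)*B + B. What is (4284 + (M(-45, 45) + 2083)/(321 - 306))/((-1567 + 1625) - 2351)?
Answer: 1345419/11465 ≈ 117.35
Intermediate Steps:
M(k, B) = 5 + B + B*k*(1 + k²) (M(k, B) = 5 + (((k*k + 1)*k)*B + B) = 5 + (((k² + 1)*k)*B + B) = 5 + (((1 + k²)*k)*B + B) = 5 + ((k*(1 + k²))*B + B) = 5 + (B*k*(1 + k²) + B) = 5 + (B + B*k*(1 + k²)) = 5 + B + B*k*(1 + k²))
(4284 + (M(-45, 45) + 2083)/(321 - 306))/((-1567 + 1625) - 2351) = (4284 + ((5 + 45 + 45*(-45) + 45*(-45)³) + 2083)/(321 - 306))/((-1567 + 1625) - 2351) = (4284 + ((5 + 45 - 2025 + 45*(-91125)) + 2083)/15)/(58 - 2351) = (4284 + ((5 + 45 - 2025 - 4100625) + 2083)*(1/15))/(-2293) = (4284 + (-4102600 + 2083)*(1/15))*(-1/2293) = (4284 - 4100517*1/15)*(-1/2293) = (4284 - 1366839/5)*(-1/2293) = -1345419/5*(-1/2293) = 1345419/11465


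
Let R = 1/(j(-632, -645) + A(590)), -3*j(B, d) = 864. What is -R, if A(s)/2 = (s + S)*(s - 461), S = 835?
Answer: -1/367362 ≈ -2.7221e-6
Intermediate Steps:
j(B, d) = -288 (j(B, d) = -1/3*864 = -288)
A(s) = 2*(-461 + s)*(835 + s) (A(s) = 2*((s + 835)*(s - 461)) = 2*((835 + s)*(-461 + s)) = 2*((-461 + s)*(835 + s)) = 2*(-461 + s)*(835 + s))
R = 1/367362 (R = 1/(-288 + (-769870 + 2*590**2 + 748*590)) = 1/(-288 + (-769870 + 2*348100 + 441320)) = 1/(-288 + (-769870 + 696200 + 441320)) = 1/(-288 + 367650) = 1/367362 ≈ 2.7221e-6)
-R = -1*1/367362 = -1/367362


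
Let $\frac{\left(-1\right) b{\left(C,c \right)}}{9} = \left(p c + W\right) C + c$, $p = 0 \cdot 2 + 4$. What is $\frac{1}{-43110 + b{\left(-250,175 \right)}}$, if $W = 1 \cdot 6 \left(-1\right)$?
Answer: $\frac{1}{1516815} \approx 6.5928 \cdot 10^{-7}$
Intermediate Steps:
$p = 4$ ($p = 0 + 4 = 4$)
$W = -6$ ($W = 6 \left(-1\right) = -6$)
$b{\left(C,c \right)} = - 9 c - 9 C \left(-6 + 4 c\right)$ ($b{\left(C,c \right)} = - 9 \left(\left(4 c - 6\right) C + c\right) = - 9 \left(\left(-6 + 4 c\right) C + c\right) = - 9 \left(C \left(-6 + 4 c\right) + c\right) = - 9 \left(c + C \left(-6 + 4 c\right)\right) = - 9 c - 9 C \left(-6 + 4 c\right)$)
$\frac{1}{-43110 + b{\left(-250,175 \right)}} = \frac{1}{-43110 - \left(15075 - 1575000\right)} = \frac{1}{-43110 - -1559925} = \frac{1}{-43110 + 1559925} = \frac{1}{1516815}$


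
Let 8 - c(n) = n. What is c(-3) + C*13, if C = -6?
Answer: -67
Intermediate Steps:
c(n) = 8 - n
c(-3) + C*13 = (8 - 1*(-3)) - 6*13 = (8 + 3) - 78 = 11 - 78 = -67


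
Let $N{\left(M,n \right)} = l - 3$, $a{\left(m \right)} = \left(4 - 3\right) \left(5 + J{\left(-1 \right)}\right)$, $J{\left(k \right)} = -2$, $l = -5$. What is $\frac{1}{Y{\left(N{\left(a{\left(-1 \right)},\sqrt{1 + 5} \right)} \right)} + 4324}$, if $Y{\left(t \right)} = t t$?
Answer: $\frac{1}{4388} \approx 0.00022789$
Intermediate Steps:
$a{\left(m \right)} = 3$ ($a{\left(m \right)} = \left(4 - 3\right) \left(5 - 2\right) = 1 \cdot 3 = 3$)
$N{\left(M,n \right)} = -8$ ($N{\left(M,n \right)} = -5 - 3 = -8$)
$Y{\left(t \right)} = t^{2}$
$\frac{1}{Y{\left(N{\left(a{\left(-1 \right)},\sqrt{1 + 5} \right)} \right)} + 4324} = \frac{1}{\left(-8\right)^{2} + 4324} = \frac{1}{64 + 4324} = \frac{1}{4388}$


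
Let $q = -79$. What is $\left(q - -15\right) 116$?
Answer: $-7424$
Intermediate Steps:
$\left(q - -15\right) 116 = \left(-79 - -15\right) 116 = \left(-79 + 15\right) 116 = \left(-64\right) 116 = -7424$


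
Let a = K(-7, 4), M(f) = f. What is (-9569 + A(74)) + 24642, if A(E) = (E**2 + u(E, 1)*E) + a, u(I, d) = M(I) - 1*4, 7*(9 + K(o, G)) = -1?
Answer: 180039/7 ≈ 25720.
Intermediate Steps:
K(o, G) = -64/7 (K(o, G) = -9 + (1/7)*(-1) = -9 - 1/7 = -64/7)
u(I, d) = -4 + I (u(I, d) = I - 1*4 = I - 4 = -4 + I)
a = -64/7 ≈ -9.1429
A(E) = -64/7 + E**2 + E*(-4 + E) (A(E) = (E**2 + (-4 + E)*E) - 64/7 = (E**2 + E*(-4 + E)) - 64/7 = -64/7 + E**2 + E*(-4 + E))
(-9569 + A(74)) + 24642 = (-9569 + (-64/7 - 4*74 + 2*74**2)) + 24642 = (-9569 + (-64/7 - 296 + 2*5476)) + 24642 = (-9569 + (-64/7 - 296 + 10952)) + 24642 = (-9569 + 74528/7) + 24642 = 7545/7 + 24642 = 180039/7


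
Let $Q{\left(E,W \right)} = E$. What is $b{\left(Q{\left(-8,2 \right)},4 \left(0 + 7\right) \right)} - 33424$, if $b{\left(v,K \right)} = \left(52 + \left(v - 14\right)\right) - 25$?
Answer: $-33419$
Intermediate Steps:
$b{\left(v,K \right)} = 13 + v$ ($b{\left(v,K \right)} = \left(52 + \left(-14 + v\right)\right) - 25 = \left(38 + v\right) - 25 = 13 + v$)
$b{\left(Q{\left(-8,2 \right)},4 \left(0 + 7\right) \right)} - 33424 = \left(13 - 8\right) - 33424 = 5 - 33424 = -33419$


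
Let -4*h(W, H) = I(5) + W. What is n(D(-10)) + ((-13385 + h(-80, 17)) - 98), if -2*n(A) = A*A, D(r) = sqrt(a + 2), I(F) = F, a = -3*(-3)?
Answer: -53879/4 ≈ -13470.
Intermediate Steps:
a = 9
D(r) = sqrt(11) (D(r) = sqrt(9 + 2) = sqrt(11))
h(W, H) = -5/4 - W/4 (h(W, H) = -(5 + W)/4 = -5/4 - W/4)
n(A) = -A**2/2 (n(A) = -A*A/2 = -A**2/2)
n(D(-10)) + ((-13385 + h(-80, 17)) - 98) = -(sqrt(11))**2/2 + ((-13385 + (-5/4 - 1/4*(-80))) - 98) = -1/2*11 + ((-13385 + (-5/4 + 20)) - 98) = -11/2 + ((-13385 + 75/4) - 98) = -11/2 + (-53465/4 - 98) = -11/2 - 53857/4 = -53879/4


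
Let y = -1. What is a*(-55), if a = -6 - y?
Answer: 275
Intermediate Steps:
a = -5 (a = -6 - 1*(-1) = -6 + 1 = -5)
a*(-55) = -5*(-55) = 275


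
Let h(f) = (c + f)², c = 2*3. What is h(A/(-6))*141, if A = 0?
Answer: 5076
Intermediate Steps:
c = 6
h(f) = (6 + f)²
h(A/(-6))*141 = (6 + 0/(-6))²*141 = (6 + 0*(-⅙))²*141 = (6 + 0)²*141 = 6²*141 = 36*141 = 5076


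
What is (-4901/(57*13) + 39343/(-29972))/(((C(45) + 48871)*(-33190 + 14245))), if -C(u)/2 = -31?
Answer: 2708399/316750294479348 ≈ 8.5506e-9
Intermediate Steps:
C(u) = 62 (C(u) = -2*(-31) = 62)
(-4901/(57*13) + 39343/(-29972))/(((C(45) + 48871)*(-33190 + 14245))) = (-4901/(57*13) + 39343/(-29972))/(((62 + 48871)*(-33190 + 14245))) = (-4901/741 + 39343*(-1/29972))/((48933*(-18945))) = (-4901*1/741 - 39343/29972)/(-927035685) = (-377/57 - 39343/29972)*(-1/927035685) = -13541995/1708404*(-1/927035685) = 2708399/316750294479348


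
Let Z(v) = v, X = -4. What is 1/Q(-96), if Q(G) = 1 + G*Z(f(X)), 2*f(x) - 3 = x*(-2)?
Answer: -1/527 ≈ -0.0018975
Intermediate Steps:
f(x) = 3/2 - x (f(x) = 3/2 + (x*(-2))/2 = 3/2 + (-2*x)/2 = 3/2 - x)
Q(G) = 1 + 11*G/2 (Q(G) = 1 + G*(3/2 - 1*(-4)) = 1 + G*(3/2 + 4) = 1 + G*(11/2) = 1 + 11*G/2)
1/Q(-96) = 1/(1 + (11/2)*(-96)) = 1/(1 - 528) = 1/(-527) = -1/527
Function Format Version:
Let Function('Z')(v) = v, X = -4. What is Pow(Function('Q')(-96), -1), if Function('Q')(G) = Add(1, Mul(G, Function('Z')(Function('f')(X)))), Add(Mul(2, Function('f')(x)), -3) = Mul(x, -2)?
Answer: Rational(-1, 527) ≈ -0.0018975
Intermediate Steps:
Function('f')(x) = Add(Rational(3, 2), Mul(-1, x)) (Function('f')(x) = Add(Rational(3, 2), Mul(Rational(1, 2), Mul(x, -2))) = Add(Rational(3, 2), Mul(Rational(1, 2), Mul(-2, x))) = Add(Rational(3, 2), Mul(-1, x)))
Function('Q')(G) = Add(1, Mul(Rational(11, 2), G)) (Function('Q')(G) = Add(1, Mul(G, Add(Rational(3, 2), Mul(-1, -4)))) = Add(1, Mul(G, Add(Rational(3, 2), 4))) = Add(1, Mul(G, Rational(11, 2))) = Add(1, Mul(Rational(11, 2), G)))
Pow(Function('Q')(-96), -1) = Pow(Add(1, Mul(Rational(11, 2), -96)), -1) = Pow(Add(1, -528), -1) = Pow(-527, -1) = Rational(-1, 527)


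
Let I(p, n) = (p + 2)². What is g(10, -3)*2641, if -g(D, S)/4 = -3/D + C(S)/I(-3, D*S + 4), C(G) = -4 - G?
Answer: 68666/5 ≈ 13733.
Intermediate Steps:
I(p, n) = (2 + p)²
g(D, S) = 16 + 4*S + 12/D (g(D, S) = -4*(-3/D + (-4 - S)/((2 - 3)²)) = -4*(-3/D + (-4 - S)/((-1)²)) = -4*(-3/D + (-4 - S)/1) = -4*(-3/D + (-4 - S)*1) = -4*(-3/D + (-4 - S)) = -4*(-4 - S - 3/D) = 16 + 4*S + 12/D)
g(10, -3)*2641 = (16 + 4*(-3) + 12/10)*2641 = (16 - 12 + 12*(⅒))*2641 = (16 - 12 + 6/5)*2641 = (26/5)*2641 = 68666/5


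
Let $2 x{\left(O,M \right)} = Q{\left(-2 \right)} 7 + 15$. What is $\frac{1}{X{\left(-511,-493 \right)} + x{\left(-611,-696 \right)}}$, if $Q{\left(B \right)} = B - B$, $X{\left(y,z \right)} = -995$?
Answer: $- \frac{2}{1975} \approx -0.0010127$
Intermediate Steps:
$Q{\left(B \right)} = 0$
$x{\left(O,M \right)} = \frac{15}{2}$ ($x{\left(O,M \right)} = \frac{0 \cdot 7 + 15}{2} = \frac{0 + 15}{2} = \frac{1}{2} \cdot 15 = \frac{15}{2}$)
$\frac{1}{X{\left(-511,-493 \right)} + x{\left(-611,-696 \right)}} = \frac{1}{-995 + \frac{15}{2}} = \frac{1}{- \frac{1975}{2}} = - \frac{2}{1975}$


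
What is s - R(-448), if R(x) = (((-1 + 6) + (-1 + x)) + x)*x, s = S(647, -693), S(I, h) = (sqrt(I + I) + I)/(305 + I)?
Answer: -380433785/952 + sqrt(1294)/952 ≈ -3.9962e+5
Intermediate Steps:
S(I, h) = (I + sqrt(2)*sqrt(I))/(305 + I) (S(I, h) = (sqrt(2*I) + I)/(305 + I) = (sqrt(2)*sqrt(I) + I)/(305 + I) = (I + sqrt(2)*sqrt(I))/(305 + I))
s = 647/952 + sqrt(1294)/952 (s = (647 + sqrt(2)*sqrt(647))/(305 + 647) = (647 + sqrt(1294))/952 = 647/952 + sqrt(1294)/952 ≈ 0.71741)
R(x) = x*(4 + 2*x) (R(x) = ((5 + (-1 + x)) + x)*x = ((4 + x) + x)*x = (4 + 2*x)*x = x*(4 + 2*x))
s - R(-448) = (647/952 + sqrt(1294)/952) - 2*(-448)*(2 - 448) = (647/952 + sqrt(1294)/952) - 2*(-448)*(-446) = (647/952 + sqrt(1294)/952) - 1*399616 = (647/952 + sqrt(1294)/952) - 399616 = -380433785/952 + sqrt(1294)/952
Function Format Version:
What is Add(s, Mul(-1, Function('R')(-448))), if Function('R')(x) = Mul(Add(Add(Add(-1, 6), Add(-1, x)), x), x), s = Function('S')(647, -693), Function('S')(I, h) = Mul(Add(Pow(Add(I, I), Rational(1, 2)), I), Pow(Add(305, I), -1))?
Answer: Add(Rational(-380433785, 952), Mul(Rational(1, 952), Pow(1294, Rational(1, 2)))) ≈ -3.9962e+5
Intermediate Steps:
Function('S')(I, h) = Mul(Pow(Add(305, I), -1), Add(I, Mul(Pow(2, Rational(1, 2)), Pow(I, Rational(1, 2))))) (Function('S')(I, h) = Mul(Add(Pow(Mul(2, I), Rational(1, 2)), I), Pow(Add(305, I), -1)) = Mul(Add(Mul(Pow(2, Rational(1, 2)), Pow(I, Rational(1, 2))), I), Pow(Add(305, I), -1)) = Mul(Add(I, Mul(Pow(2, Rational(1, 2)), Pow(I, Rational(1, 2)))), Pow(Add(305, I), -1)) = Mul(Pow(Add(305, I), -1), Add(I, Mul(Pow(2, Rational(1, 2)), Pow(I, Rational(1, 2))))))
s = Add(Rational(647, 952), Mul(Rational(1, 952), Pow(1294, Rational(1, 2)))) (s = Mul(Pow(Add(305, 647), -1), Add(647, Mul(Pow(2, Rational(1, 2)), Pow(647, Rational(1, 2))))) = Mul(Pow(952, -1), Add(647, Pow(1294, Rational(1, 2)))) = Mul(Rational(1, 952), Add(647, Pow(1294, Rational(1, 2)))) = Add(Rational(647, 952), Mul(Rational(1, 952), Pow(1294, Rational(1, 2)))) ≈ 0.71741)
Function('R')(x) = Mul(x, Add(4, Mul(2, x))) (Function('R')(x) = Mul(Add(Add(5, Add(-1, x)), x), x) = Mul(Add(Add(4, x), x), x) = Mul(Add(4, Mul(2, x)), x) = Mul(x, Add(4, Mul(2, x))))
Add(s, Mul(-1, Function('R')(-448))) = Add(Add(Rational(647, 952), Mul(Rational(1, 952), Pow(1294, Rational(1, 2)))), Mul(-1, Mul(2, -448, Add(2, -448)))) = Add(Add(Rational(647, 952), Mul(Rational(1, 952), Pow(1294, Rational(1, 2)))), Mul(-1, Mul(2, -448, -446))) = Add(Add(Rational(647, 952), Mul(Rational(1, 952), Pow(1294, Rational(1, 2)))), Mul(-1, 399616)) = Add(Add(Rational(647, 952), Mul(Rational(1, 952), Pow(1294, Rational(1, 2)))), -399616) = Add(Rational(-380433785, 952), Mul(Rational(1, 952), Pow(1294, Rational(1, 2))))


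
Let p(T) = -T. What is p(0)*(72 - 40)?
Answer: 0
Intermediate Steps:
p(0)*(72 - 40) = (-1*0)*(72 - 40) = 0*32 = 0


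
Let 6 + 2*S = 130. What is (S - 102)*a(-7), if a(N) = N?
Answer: 280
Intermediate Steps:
S = 62 (S = -3 + (1/2)*130 = -3 + 65 = 62)
(S - 102)*a(-7) = (62 - 102)*(-7) = -40*(-7) = 280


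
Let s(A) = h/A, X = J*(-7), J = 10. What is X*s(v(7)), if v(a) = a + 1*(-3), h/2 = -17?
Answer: 595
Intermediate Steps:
h = -34 (h = 2*(-17) = -34)
X = -70 (X = 10*(-7) = -70)
v(a) = -3 + a (v(a) = a - 3 = -3 + a)
s(A) = -34/A
X*s(v(7)) = -(-2380)/(-3 + 7) = -(-2380)/4 = -70*(-17/2) = 595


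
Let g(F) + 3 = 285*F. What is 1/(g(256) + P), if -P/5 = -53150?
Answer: 1/338707 ≈ 2.9524e-6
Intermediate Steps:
g(F) = -3 + 285*F
P = 265750 (P = -5*(-53150) = 265750)
1/(g(256) + P) = 1/((-3 + 285*256) + 265750) = 1/((-3 + 72960) + 265750) = 1/(72957 + 265750) = 1/338707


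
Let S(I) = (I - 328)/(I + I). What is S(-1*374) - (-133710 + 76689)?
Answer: 21326205/374 ≈ 57022.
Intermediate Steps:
S(I) = (-328 + I)/(2*I) (S(I) = (-328 + I)/((2*I)) = (-328 + I)*(1/(2*I)) = (-328 + I)/(2*I))
S(-1*374) - (-133710 + 76689) = (-328 - 1*374)/(2*((-1*374))) - (-133710 + 76689) = (1/2)*(-328 - 374)/(-374) - 1*(-57021) = (1/2)*(-1/374)*(-702) + 57021 = 351/374 + 57021 = 21326205/374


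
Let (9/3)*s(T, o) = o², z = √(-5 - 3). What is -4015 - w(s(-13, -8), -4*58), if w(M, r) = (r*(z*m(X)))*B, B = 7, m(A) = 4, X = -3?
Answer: -4015 + 12992*I*√2 ≈ -4015.0 + 18373.0*I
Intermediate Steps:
z = 2*I*√2 (z = √(-8) = 2*I*√2 ≈ 2.8284*I)
s(T, o) = o²/3
w(M, r) = 56*I*r*√2 (w(M, r) = (r*((2*I*√2)*4))*7 = (r*(8*I*√2))*7 = (8*I*r*√2)*7 = 56*I*r*√2)
-4015 - w(s(-13, -8), -4*58) = -4015 - 56*I*(-4*58)*√2 = -4015 - 56*I*(-232)*√2 = -4015 - (-12992)*I*√2 = -4015 + 12992*I*√2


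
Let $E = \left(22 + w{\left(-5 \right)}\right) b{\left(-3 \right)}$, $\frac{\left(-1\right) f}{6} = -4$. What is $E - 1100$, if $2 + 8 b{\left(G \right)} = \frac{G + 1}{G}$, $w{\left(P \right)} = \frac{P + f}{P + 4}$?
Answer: $- \frac{2201}{2} \approx -1100.5$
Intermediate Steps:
$f = 24$ ($f = \left(-6\right) \left(-4\right) = 24$)
$w{\left(P \right)} = \frac{24 + P}{4 + P}$ ($w{\left(P \right)} = \frac{P + 24}{P + 4} = \frac{24 + P}{4 + P}$)
$b{\left(G \right)} = - \frac{1}{4} + \frac{1 + G}{8 G}$ ($b{\left(G \right)} = - \frac{1}{4} + \frac{\left(G + 1\right) \frac{1}{G}}{8} = - \frac{1}{4} + \frac{\left(1 + G\right) \frac{1}{G}}{8} = - \frac{1}{4} + \frac{\frac{1}{G} \left(1 + G\right)}{8} = - \frac{1}{4} + \frac{1 + G}{8 G}$)
$E = - \frac{1}{2}$ ($E = \left(22 + \frac{24 - 5}{4 - 5}\right) \frac{1 - -3}{8 \left(-3\right)} = \left(22 + \frac{1}{-1} \cdot 19\right) \frac{1}{8} \left(- \frac{1}{3}\right) \left(1 + 3\right) = \left(22 - 19\right) \frac{1}{8} \left(- \frac{1}{3}\right) 4 = \left(22 - 19\right) \left(- \frac{1}{6}\right) = 3 \left(- \frac{1}{6}\right) = - \frac{1}{2} \approx -0.5$)
$E - 1100 = - \frac{1}{2} - 1100 = - \frac{2201}{2}$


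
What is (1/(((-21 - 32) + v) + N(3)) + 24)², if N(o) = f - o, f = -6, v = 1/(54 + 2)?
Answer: 6930229504/12047841 ≈ 575.23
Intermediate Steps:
v = 1/56 ≈ 0.017857
N(o) = -6 - o
(1/(((-21 - 32) + v) + N(3)) + 24)² = (1/(((-21 - 32) + 1/56) + (-6 - 1*3)) + 24)² = (1/((-53 + 1/56) + (-6 - 3)) + 24)² = (1/(-2967/56 - 9) + 24)² = (1/(-3471/56) + 24)² = (-56/3471 + 24)² = (83248/3471)² = 6930229504/12047841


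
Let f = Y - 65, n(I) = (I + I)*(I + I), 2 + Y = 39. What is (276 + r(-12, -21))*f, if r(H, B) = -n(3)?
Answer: -6720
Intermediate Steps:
Y = 37 (Y = -2 + 39 = 37)
n(I) = 4*I**2 (n(I) = (2*I)*(2*I) = 4*I**2)
f = -28 (f = 37 - 65 = -28)
r(H, B) = -36 (r(H, B) = -4*3**2 = -4*9 = -1*36 = -36)
(276 + r(-12, -21))*f = (276 - 36)*(-28) = 240*(-28) = -6720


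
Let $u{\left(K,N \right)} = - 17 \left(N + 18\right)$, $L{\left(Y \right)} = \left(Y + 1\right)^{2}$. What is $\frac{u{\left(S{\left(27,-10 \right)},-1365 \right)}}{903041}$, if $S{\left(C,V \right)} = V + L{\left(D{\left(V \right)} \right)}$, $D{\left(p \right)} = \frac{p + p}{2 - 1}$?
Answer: $\frac{22899}{903041} \approx 0.025358$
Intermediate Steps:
$D{\left(p \right)} = 2 p$ ($D{\left(p \right)} = \frac{2 p}{1} = 2 p 1 = 2 p$)
$L{\left(Y \right)} = \left(1 + Y\right)^{2}$
$S{\left(C,V \right)} = V + \left(1 + 2 V\right)^{2}$
$u{\left(K,N \right)} = -306 - 17 N$ ($u{\left(K,N \right)} = - 17 \left(18 + N\right) = -306 - 17 N$)
$\frac{u{\left(S{\left(27,-10 \right)},-1365 \right)}}{903041} = \frac{-306 - -23205}{903041} = \left(-306 + 23205\right) \frac{1}{903041} = 22899 \cdot \frac{1}{903041} = \frac{22899}{903041}$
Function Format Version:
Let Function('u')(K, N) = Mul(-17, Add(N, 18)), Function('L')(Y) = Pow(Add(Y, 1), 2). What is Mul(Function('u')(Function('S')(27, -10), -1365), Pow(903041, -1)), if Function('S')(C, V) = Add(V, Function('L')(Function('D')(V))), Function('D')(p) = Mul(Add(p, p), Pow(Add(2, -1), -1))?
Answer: Rational(22899, 903041) ≈ 0.025358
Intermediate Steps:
Function('D')(p) = Mul(2, p) (Function('D')(p) = Mul(Mul(2, p), Pow(1, -1)) = Mul(Mul(2, p), 1) = Mul(2, p))
Function('L')(Y) = Pow(Add(1, Y), 2)
Function('S')(C, V) = Add(V, Pow(Add(1, Mul(2, V)), 2))
Function('u')(K, N) = Add(-306, Mul(-17, N)) (Function('u')(K, N) = Mul(-17, Add(18, N)) = Add(-306, Mul(-17, N)))
Mul(Function('u')(Function('S')(27, -10), -1365), Pow(903041, -1)) = Mul(Add(-306, Mul(-17, -1365)), Pow(903041, -1)) = Mul(Add(-306, 23205), Rational(1, 903041)) = Mul(22899, Rational(1, 903041)) = Rational(22899, 903041)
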